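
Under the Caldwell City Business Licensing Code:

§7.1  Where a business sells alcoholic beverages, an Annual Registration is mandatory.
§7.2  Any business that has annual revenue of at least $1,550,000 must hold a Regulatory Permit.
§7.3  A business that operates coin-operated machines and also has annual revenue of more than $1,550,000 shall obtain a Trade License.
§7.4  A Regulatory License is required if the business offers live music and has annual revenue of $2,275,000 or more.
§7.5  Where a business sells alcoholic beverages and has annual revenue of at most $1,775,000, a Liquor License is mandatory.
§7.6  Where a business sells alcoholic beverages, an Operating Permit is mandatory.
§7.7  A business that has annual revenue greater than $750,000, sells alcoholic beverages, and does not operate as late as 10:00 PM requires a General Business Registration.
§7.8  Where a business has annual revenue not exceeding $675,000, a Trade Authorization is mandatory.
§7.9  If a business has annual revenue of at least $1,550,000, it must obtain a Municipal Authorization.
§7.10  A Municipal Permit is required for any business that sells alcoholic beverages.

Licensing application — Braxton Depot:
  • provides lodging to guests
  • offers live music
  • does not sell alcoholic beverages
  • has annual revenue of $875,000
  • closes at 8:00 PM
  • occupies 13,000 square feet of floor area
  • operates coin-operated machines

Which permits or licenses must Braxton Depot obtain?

None

§7.1 does not sell alcoholic beverages → Annual Registration not required.
§7.2 revenue $875,000 < $1,550,000 → Regulatory Permit not required.
§7.3 operates coin-operated machines; revenue $875,000 ≤ $1,550,000 → Trade License not required.
§7.4 offers live music; revenue $875,000 < $2,275,000 → Regulatory License not required.
§7.5 does not sell alcoholic beverages; revenue $875,000 ≤ $1,775,000 → Liquor License not required.
§7.6 does not sell alcoholic beverages → Operating Permit not required.
§7.7 revenue $875,000 > $750,000; does not sell alcoholic beverages; closes 8:00 PM, at/before 10:00 PM → General Business Registration not required.
§7.8 revenue $875,000 > $675,000 → Trade Authorization not required.
§7.9 revenue $875,000 < $1,550,000 → Municipal Authorization not required.
§7.10 does not sell alcoholic beverages → Municipal Permit not required.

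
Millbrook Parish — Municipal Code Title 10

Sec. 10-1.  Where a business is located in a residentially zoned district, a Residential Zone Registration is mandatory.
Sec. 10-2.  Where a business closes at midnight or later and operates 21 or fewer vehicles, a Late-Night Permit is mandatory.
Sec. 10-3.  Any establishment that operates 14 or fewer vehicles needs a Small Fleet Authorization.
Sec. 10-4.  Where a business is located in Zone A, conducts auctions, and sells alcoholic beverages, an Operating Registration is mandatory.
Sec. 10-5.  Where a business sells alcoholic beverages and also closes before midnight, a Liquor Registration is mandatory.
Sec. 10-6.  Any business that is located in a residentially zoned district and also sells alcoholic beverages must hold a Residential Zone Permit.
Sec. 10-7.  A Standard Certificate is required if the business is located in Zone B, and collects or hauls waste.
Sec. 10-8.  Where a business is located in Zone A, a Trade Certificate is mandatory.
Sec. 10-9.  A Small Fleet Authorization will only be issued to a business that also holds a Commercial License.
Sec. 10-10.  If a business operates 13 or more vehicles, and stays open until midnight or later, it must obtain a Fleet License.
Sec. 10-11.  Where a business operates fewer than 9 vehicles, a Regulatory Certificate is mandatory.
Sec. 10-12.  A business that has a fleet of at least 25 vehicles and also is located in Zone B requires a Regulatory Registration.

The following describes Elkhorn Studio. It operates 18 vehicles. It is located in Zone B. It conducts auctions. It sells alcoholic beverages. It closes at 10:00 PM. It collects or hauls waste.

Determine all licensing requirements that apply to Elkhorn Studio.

Sec. 10-1. is located in Zone B (not: is located in a residentially zoned district) → Residential Zone Registration not required.
Sec. 10-2. closes 10:00 PM, at/before midnight; vehicles 18 ≤ 21 → Late-Night Permit not required.
Sec. 10-3. vehicles 18 > 14 → Small Fleet Authorization not required.
Sec. 10-4. is located in Zone B (not: is located in Zone A); conducts auctions; sells alcoholic beverages → Operating Registration not required.
Sec. 10-5. sells alcoholic beverages; closes 10:00 PM, at/before midnight → Liquor Registration required.
Sec. 10-6. is located in Zone B (not: is located in a residentially zoned district); sells alcoholic beverages → Residential Zone Permit not required.
Sec. 10-7. is located in Zone B; collects or hauls waste → Standard Certificate required.
Sec. 10-8. is located in Zone B (not: is located in Zone A) → Trade Certificate not required.
Sec. 10-9. Small Fleet Authorization is not required → no effect.
Sec. 10-10. vehicles 18 ≥ 13; closes 10:00 PM, at/before midnight → Fleet License not required.
Sec. 10-11. vehicles 18 ≥ 9 → Regulatory Certificate not required.
Sec. 10-12. vehicles 18 < 25; is located in Zone B → Regulatory Registration not required.

Liquor Registration, Standard Certificate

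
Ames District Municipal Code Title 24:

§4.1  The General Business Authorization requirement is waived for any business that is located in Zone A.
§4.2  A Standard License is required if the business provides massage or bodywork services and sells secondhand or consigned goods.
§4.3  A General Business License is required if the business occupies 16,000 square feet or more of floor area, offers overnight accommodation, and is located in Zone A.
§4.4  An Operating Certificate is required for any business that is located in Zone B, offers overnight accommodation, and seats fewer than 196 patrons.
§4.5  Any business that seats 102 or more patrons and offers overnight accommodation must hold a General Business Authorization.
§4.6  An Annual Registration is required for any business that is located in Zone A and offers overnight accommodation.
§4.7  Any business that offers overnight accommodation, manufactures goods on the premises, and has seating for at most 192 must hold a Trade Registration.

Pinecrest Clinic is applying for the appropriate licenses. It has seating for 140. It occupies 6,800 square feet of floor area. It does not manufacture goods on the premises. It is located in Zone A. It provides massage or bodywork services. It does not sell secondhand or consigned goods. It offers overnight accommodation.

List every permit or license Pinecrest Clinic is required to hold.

Annual Registration

§4.1 is located in Zone A → exempt from General Business Authorization.
§4.2 provides massage or bodywork services; does not sell secondhand or consigned goods → Standard License not required.
§4.3 floor area 6,800 square feet < 16,000 square feet; offers overnight accommodation; is located in Zone A → General Business License not required.
§4.4 is located in Zone A (not: is located in Zone B); offers overnight accommodation; seating 140 < 196 → Operating Certificate not required.
§4.5 seating 140 ≥ 102; offers overnight accommodation → General Business Authorization required.
§4.6 is located in Zone A; offers overnight accommodation → Annual Registration required.
§4.7 offers overnight accommodation; does not manufacture goods on the premises; seating 140 ≤ 192 → Trade Registration not required.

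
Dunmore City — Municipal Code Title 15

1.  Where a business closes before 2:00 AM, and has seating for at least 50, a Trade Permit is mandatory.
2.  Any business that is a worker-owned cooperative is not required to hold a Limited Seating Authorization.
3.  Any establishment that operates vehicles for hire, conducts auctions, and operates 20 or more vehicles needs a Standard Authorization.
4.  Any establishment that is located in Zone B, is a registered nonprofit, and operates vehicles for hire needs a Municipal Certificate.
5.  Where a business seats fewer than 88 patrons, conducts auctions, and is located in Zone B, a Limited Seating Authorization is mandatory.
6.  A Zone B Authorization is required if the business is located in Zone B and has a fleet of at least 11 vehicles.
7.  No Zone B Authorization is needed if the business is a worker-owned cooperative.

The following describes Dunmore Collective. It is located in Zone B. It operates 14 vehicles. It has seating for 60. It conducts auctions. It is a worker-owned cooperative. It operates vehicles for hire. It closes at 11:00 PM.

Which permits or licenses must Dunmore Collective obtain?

1. closes 11:00 PM, at/before 2:00 AM; seating 60 ≥ 50 → Trade Permit required.
2. is a worker-owned cooperative → exempt from Limited Seating Authorization.
3. operates vehicles for hire; conducts auctions; vehicles 14 < 20 → Standard Authorization not required.
4. is located in Zone B; is a worker-owned cooperative (not: is a registered nonprofit); operates vehicles for hire → Municipal Certificate not required.
5. seating 60 < 88; conducts auctions; is located in Zone B → Limited Seating Authorization required.
6. is located in Zone B; vehicles 14 ≥ 11 → Zone B Authorization required.
7. is a worker-owned cooperative → exempt from Zone B Authorization.

Trade Permit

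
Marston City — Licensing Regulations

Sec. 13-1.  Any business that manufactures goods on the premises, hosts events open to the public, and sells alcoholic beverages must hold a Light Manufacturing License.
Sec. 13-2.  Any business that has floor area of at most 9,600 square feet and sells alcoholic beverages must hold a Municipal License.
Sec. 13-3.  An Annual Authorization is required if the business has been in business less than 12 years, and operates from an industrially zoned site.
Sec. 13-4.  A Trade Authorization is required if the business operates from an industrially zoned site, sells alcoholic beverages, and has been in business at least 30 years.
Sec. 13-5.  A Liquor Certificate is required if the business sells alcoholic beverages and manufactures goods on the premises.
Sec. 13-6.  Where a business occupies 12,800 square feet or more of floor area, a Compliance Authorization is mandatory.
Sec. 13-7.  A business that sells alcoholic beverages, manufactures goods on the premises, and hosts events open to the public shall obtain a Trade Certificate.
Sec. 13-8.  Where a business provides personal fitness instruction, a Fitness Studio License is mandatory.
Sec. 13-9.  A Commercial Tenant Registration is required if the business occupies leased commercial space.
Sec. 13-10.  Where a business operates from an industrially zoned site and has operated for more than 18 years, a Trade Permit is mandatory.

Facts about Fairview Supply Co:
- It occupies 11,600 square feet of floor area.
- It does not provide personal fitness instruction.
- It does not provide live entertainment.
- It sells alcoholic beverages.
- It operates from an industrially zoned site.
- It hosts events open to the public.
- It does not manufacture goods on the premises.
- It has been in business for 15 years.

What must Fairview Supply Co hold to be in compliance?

None

Sec. 13-1. does not manufacture goods on the premises; hosts events open to the public; sells alcoholic beverages → Light Manufacturing License not required.
Sec. 13-2. floor area 11,600 square feet > 9,600 square feet; sells alcoholic beverages → Municipal License not required.
Sec. 13-3. years in business 15 ≥ 12; operates from an industrially zoned site → Annual Authorization not required.
Sec. 13-4. operates from an industrially zoned site; sells alcoholic beverages; years in business 15 < 30 → Trade Authorization not required.
Sec. 13-5. sells alcoholic beverages; does not manufacture goods on the premises → Liquor Certificate not required.
Sec. 13-6. floor area 11,600 square feet < 12,800 square feet → Compliance Authorization not required.
Sec. 13-7. sells alcoholic beverages; does not manufacture goods on the premises; hosts events open to the public → Trade Certificate not required.
Sec. 13-8. does not provide personal fitness instruction → Fitness Studio License not required.
Sec. 13-9. operates from an industrially zoned site (not: occupies leased commercial space) → Commercial Tenant Registration not required.
Sec. 13-10. operates from an industrially zoned site; years in business 15 ≤ 18 → Trade Permit not required.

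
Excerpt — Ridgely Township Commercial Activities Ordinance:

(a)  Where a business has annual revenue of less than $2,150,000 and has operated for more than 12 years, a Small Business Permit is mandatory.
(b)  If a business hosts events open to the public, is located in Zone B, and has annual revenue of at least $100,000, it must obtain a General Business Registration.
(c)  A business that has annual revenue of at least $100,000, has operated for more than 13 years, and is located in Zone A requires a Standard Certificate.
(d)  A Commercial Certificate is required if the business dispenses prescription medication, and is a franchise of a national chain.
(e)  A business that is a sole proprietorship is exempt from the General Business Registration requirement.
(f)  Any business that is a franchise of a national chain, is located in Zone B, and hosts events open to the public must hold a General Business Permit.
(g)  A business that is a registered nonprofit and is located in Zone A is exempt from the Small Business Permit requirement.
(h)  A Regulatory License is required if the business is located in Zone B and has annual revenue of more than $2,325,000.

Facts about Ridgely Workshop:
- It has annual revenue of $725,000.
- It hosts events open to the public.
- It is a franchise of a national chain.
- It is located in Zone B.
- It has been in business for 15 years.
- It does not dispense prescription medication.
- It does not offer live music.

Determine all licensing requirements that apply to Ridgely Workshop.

General Business Permit, General Business Registration, Small Business Permit

(a) revenue $725,000 < $2,150,000; years in business 15 > 12 → Small Business Permit required.
(b) hosts events open to the public; is located in Zone B; revenue $725,000 ≥ $100,000 → General Business Registration required.
(c) revenue $725,000 ≥ $100,000; years in business 15 > 13; is located in Zone B (not: is located in Zone A) → Standard Certificate not required.
(d) does not dispense prescription medication; is a franchise of a national chain → Commercial Certificate not required.
(e) is a franchise of a national chain (not: is a sole proprietorship) → General Business Registration exemption does not apply.
(f) is a franchise of a national chain; is located in Zone B; hosts events open to the public → General Business Permit required.
(g) is a franchise of a national chain (not: is a registered nonprofit); is located in Zone B (not: is located in Zone A) → Small Business Permit exemption does not apply.
(h) is located in Zone B; revenue $725,000 ≤ $2,325,000 → Regulatory License not required.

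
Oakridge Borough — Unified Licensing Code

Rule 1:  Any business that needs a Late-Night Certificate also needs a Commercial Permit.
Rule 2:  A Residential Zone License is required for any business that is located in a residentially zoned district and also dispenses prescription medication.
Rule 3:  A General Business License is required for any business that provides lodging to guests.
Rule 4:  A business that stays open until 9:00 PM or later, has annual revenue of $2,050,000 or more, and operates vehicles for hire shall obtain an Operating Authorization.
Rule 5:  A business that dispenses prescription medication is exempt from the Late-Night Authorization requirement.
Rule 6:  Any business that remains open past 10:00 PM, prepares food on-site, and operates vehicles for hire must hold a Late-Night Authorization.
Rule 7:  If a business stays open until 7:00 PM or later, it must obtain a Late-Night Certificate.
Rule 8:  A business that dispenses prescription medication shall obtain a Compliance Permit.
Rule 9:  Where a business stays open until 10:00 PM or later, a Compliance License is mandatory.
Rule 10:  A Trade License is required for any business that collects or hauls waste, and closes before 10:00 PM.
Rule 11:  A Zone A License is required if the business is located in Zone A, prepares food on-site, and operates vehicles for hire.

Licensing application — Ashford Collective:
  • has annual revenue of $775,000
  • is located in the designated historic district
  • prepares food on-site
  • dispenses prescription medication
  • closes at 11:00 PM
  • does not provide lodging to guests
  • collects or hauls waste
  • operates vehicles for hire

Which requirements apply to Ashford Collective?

Rule 1: Late-Night Certificate is required → Commercial Permit also required.
Rule 2: is located in the designated historic district (not: is located in a residentially zoned district); dispenses prescription medication → Residential Zone License not required.
Rule 3: does not provide lodging to guests → General Business License not required.
Rule 4: closes 11:00 PM, after 9:00 PM; revenue $775,000 < $2,050,000; operates vehicles for hire → Operating Authorization not required.
Rule 5: dispenses prescription medication → exempt from Late-Night Authorization.
Rule 6: closes 11:00 PM, after 10:00 PM; prepares food on-site; operates vehicles for hire → Late-Night Authorization required.
Rule 7: closes 11:00 PM, after 7:00 PM → Late-Night Certificate required.
Rule 8: dispenses prescription medication → Compliance Permit required.
Rule 9: closes 11:00 PM, after 10:00 PM → Compliance License required.
Rule 10: collects or hauls waste; closes 11:00 PM, after 10:00 PM → Trade License not required.
Rule 11: is located in the designated historic district (not: is located in Zone A); prepares food on-site; operates vehicles for hire → Zone A License not required.

Commercial Permit, Compliance License, Compliance Permit, Late-Night Certificate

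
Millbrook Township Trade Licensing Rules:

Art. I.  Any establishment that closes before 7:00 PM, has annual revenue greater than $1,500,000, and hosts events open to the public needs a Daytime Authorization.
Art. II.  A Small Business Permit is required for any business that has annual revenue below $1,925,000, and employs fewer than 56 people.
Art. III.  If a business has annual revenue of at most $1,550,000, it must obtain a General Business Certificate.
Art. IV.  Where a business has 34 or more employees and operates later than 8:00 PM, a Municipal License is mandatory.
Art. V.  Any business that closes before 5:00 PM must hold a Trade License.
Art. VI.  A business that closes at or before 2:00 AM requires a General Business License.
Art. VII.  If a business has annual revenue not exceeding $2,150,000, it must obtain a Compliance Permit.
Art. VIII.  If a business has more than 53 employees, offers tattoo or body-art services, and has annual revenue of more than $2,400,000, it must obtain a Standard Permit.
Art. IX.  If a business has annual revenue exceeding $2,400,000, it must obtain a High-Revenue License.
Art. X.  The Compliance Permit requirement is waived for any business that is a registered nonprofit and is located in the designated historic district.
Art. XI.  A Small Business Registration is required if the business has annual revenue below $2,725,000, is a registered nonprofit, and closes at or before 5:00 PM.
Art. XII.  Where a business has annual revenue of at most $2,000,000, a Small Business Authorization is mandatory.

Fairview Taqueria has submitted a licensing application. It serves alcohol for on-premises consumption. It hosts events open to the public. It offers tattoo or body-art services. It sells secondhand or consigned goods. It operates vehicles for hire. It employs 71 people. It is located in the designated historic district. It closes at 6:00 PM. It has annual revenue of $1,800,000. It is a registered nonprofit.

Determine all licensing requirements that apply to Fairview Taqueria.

Art. I. closes 6:00 PM, at/before 7:00 PM; revenue $1,800,000 > $1,500,000; hosts events open to the public → Daytime Authorization required.
Art. II. revenue $1,800,000 < $1,925,000; employees 71 ≥ 56 → Small Business Permit not required.
Art. III. revenue $1,800,000 > $1,550,000 → General Business Certificate not required.
Art. IV. employees 71 ≥ 34; closes 6:00 PM, at/before 8:00 PM → Municipal License not required.
Art. V. closes 6:00 PM, after 5:00 PM → Trade License not required.
Art. VI. closes 6:00 PM, at/before 2:00 AM → General Business License required.
Art. VII. revenue $1,800,000 ≤ $2,150,000 → Compliance Permit required.
Art. VIII. employees 71 > 53; offers tattoo or body-art services; revenue $1,800,000 ≤ $2,400,000 → Standard Permit not required.
Art. IX. revenue $1,800,000 ≤ $2,400,000 → High-Revenue License not required.
Art. X. is a registered nonprofit; is located in the designated historic district → exempt from Compliance Permit.
Art. XI. revenue $1,800,000 < $2,725,000; is a registered nonprofit; closes 6:00 PM, after 5:00 PM → Small Business Registration not required.
Art. XII. revenue $1,800,000 ≤ $2,000,000 → Small Business Authorization required.

Daytime Authorization, General Business License, Small Business Authorization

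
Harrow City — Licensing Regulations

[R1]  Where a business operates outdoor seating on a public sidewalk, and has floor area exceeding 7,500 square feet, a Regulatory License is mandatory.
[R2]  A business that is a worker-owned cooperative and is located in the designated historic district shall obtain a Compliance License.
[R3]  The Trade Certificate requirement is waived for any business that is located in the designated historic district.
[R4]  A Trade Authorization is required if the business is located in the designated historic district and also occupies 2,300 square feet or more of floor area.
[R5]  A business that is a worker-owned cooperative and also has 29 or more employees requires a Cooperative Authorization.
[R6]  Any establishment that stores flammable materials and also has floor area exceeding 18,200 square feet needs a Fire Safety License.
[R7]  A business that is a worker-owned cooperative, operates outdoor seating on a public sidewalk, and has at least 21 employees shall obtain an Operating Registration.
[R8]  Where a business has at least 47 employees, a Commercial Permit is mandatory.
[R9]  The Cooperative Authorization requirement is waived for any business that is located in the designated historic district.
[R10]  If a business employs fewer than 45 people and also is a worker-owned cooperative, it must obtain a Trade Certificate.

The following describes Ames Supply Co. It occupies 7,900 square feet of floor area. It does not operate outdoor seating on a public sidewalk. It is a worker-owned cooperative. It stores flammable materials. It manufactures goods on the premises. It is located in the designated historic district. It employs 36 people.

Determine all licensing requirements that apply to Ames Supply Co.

Compliance License, Trade Authorization

[R1] does not operate outdoor seating on a public sidewalk; floor area 7,900 square feet > 7,500 square feet → Regulatory License not required.
[R2] is a worker-owned cooperative; is located in the designated historic district → Compliance License required.
[R3] is located in the designated historic district → exempt from Trade Certificate.
[R4] is located in the designated historic district; floor area 7,900 square feet ≥ 2,300 square feet → Trade Authorization required.
[R5] is a worker-owned cooperative; employees 36 ≥ 29 → Cooperative Authorization required.
[R6] stores flammable materials; floor area 7,900 square feet ≤ 18,200 square feet → Fire Safety License not required.
[R7] is a worker-owned cooperative; does not operate outdoor seating on a public sidewalk; employees 36 ≥ 21 → Operating Registration not required.
[R8] employees 36 < 47 → Commercial Permit not required.
[R9] is located in the designated historic district → exempt from Cooperative Authorization.
[R10] employees 36 < 45; is a worker-owned cooperative → Trade Certificate required.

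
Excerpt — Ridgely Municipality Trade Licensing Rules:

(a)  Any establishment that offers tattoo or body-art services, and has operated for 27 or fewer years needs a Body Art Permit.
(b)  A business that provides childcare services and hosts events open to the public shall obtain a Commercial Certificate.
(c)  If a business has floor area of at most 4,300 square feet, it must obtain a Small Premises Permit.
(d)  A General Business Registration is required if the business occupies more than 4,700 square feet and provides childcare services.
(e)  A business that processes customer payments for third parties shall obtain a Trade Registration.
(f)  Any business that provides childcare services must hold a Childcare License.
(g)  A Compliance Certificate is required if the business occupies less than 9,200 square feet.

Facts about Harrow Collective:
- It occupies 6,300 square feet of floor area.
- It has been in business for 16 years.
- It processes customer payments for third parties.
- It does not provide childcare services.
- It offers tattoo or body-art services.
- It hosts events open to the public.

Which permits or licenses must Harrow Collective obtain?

(a) offers tattoo or body-art services; years in business 16 ≤ 27 → Body Art Permit required.
(b) does not provide childcare services; hosts events open to the public → Commercial Certificate not required.
(c) floor area 6,300 square feet > 4,300 square feet → Small Premises Permit not required.
(d) floor area 6,300 square feet > 4,700 square feet; does not provide childcare services → General Business Registration not required.
(e) processes customer payments for third parties → Trade Registration required.
(f) does not provide childcare services → Childcare License not required.
(g) floor area 6,300 square feet < 9,200 square feet → Compliance Certificate required.

Body Art Permit, Compliance Certificate, Trade Registration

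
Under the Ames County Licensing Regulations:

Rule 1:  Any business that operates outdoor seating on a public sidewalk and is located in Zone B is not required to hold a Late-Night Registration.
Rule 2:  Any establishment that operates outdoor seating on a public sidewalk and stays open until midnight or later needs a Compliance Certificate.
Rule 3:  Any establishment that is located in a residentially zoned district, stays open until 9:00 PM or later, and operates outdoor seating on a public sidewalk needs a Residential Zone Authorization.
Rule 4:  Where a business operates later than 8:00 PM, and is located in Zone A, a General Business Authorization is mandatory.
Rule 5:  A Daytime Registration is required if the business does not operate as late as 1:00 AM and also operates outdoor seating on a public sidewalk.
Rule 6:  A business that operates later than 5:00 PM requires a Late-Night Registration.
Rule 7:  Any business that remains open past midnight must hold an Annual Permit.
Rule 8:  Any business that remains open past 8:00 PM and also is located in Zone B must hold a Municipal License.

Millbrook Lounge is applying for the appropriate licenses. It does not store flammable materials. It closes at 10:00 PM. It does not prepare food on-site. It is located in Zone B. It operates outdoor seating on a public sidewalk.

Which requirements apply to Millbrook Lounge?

Rule 1: operates outdoor seating on a public sidewalk; is located in Zone B → exempt from Late-Night Registration.
Rule 2: operates outdoor seating on a public sidewalk; closes 10:00 PM, at/before midnight → Compliance Certificate not required.
Rule 3: is located in Zone B (not: is located in a residentially zoned district); closes 10:00 PM, after 9:00 PM; operates outdoor seating on a public sidewalk → Residential Zone Authorization not required.
Rule 4: closes 10:00 PM, after 8:00 PM; is located in Zone B (not: is located in Zone A) → General Business Authorization not required.
Rule 5: closes 10:00 PM, at/before 1:00 AM; operates outdoor seating on a public sidewalk → Daytime Registration required.
Rule 6: closes 10:00 PM, after 5:00 PM → Late-Night Registration required.
Rule 7: closes 10:00 PM, at/before midnight → Annual Permit not required.
Rule 8: closes 10:00 PM, after 8:00 PM; is located in Zone B → Municipal License required.

Daytime Registration, Municipal License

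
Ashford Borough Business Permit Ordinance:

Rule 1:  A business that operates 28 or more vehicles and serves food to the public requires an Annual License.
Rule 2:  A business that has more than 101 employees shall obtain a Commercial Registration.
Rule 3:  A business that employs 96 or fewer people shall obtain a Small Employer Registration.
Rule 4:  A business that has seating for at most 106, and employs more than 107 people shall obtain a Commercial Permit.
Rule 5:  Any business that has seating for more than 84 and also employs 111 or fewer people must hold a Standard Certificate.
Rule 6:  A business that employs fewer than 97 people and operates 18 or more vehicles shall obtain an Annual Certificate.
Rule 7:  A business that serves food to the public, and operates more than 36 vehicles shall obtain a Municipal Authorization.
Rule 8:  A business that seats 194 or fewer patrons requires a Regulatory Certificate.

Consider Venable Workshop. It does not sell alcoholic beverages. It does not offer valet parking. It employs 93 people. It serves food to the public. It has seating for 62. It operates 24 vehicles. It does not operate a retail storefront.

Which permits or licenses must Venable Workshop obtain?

Rule 1: vehicles 24 < 28; serves food to the public → Annual License not required.
Rule 2: employees 93 ≤ 101 → Commercial Registration not required.
Rule 3: employees 93 ≤ 96 → Small Employer Registration required.
Rule 4: seating 62 ≤ 106; employees 93 ≤ 107 → Commercial Permit not required.
Rule 5: seating 62 ≤ 84; employees 93 ≤ 111 → Standard Certificate not required.
Rule 6: employees 93 < 97; vehicles 24 ≥ 18 → Annual Certificate required.
Rule 7: serves food to the public; vehicles 24 ≤ 36 → Municipal Authorization not required.
Rule 8: seating 62 ≤ 194 → Regulatory Certificate required.

Annual Certificate, Regulatory Certificate, Small Employer Registration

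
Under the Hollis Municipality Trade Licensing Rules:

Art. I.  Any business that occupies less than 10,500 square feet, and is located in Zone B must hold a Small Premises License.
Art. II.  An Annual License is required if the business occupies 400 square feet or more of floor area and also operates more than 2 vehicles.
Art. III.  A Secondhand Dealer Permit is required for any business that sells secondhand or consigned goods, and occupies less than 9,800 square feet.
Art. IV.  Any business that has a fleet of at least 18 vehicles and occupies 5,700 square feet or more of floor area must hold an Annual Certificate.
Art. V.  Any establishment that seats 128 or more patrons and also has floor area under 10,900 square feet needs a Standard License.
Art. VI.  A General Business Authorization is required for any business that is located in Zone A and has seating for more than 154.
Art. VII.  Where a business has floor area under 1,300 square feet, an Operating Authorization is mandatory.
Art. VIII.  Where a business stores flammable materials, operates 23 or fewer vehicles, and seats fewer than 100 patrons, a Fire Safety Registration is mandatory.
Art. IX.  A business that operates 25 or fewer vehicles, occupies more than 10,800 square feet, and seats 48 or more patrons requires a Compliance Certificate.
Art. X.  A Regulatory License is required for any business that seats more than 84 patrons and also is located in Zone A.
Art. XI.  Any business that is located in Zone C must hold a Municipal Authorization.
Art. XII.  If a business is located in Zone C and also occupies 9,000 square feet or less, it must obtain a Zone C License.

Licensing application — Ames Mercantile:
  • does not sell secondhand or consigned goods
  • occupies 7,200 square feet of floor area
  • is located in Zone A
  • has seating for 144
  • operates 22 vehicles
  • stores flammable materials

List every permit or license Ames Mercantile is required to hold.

Art. I. floor area 7,200 square feet < 10,500 square feet; is located in Zone A (not: is located in Zone B) → Small Premises License not required.
Art. II. floor area 7,200 square feet ≥ 400 square feet; vehicles 22 > 2 → Annual License required.
Art. III. does not sell secondhand or consigned goods; floor area 7,200 square feet < 9,800 square feet → Secondhand Dealer Permit not required.
Art. IV. vehicles 22 ≥ 18; floor area 7,200 square feet ≥ 5,700 square feet → Annual Certificate required.
Art. V. seating 144 ≥ 128; floor area 7,200 square feet < 10,900 square feet → Standard License required.
Art. VI. is located in Zone A; seating 144 ≤ 154 → General Business Authorization not required.
Art. VII. floor area 7,200 square feet ≥ 1,300 square feet → Operating Authorization not required.
Art. VIII. stores flammable materials; vehicles 22 ≤ 23; seating 144 ≥ 100 → Fire Safety Registration not required.
Art. IX. vehicles 22 ≤ 25; floor area 7,200 square feet ≤ 10,800 square feet; seating 144 ≥ 48 → Compliance Certificate not required.
Art. X. seating 144 > 84; is located in Zone A → Regulatory License required.
Art. XI. is located in Zone A (not: is located in Zone C) → Municipal Authorization not required.
Art. XII. is located in Zone A (not: is located in Zone C); floor area 7,200 square feet ≤ 9,000 square feet → Zone C License not required.

Annual Certificate, Annual License, Regulatory License, Standard License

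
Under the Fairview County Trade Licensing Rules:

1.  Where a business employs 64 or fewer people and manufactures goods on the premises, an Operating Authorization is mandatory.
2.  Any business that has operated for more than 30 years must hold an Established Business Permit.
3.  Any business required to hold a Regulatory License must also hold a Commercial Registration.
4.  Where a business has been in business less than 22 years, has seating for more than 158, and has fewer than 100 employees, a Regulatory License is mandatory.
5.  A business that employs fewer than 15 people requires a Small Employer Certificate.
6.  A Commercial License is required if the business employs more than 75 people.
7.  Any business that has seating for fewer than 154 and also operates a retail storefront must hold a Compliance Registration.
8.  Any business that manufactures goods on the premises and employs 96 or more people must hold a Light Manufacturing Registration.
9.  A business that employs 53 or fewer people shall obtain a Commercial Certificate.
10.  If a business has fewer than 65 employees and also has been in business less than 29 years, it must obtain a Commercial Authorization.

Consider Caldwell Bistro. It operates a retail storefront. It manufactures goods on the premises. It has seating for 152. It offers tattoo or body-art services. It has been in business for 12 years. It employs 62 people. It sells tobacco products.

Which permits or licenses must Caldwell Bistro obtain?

1. employees 62 ≤ 64; manufactures goods on the premises → Operating Authorization required.
2. years in business 12 ≤ 30 → Established Business Permit not required.
3. Regulatory License is not required → no effect.
4. years in business 12 < 22; seating 152 ≤ 158; employees 62 < 100 → Regulatory License not required.
5. employees 62 ≥ 15 → Small Employer Certificate not required.
6. employees 62 ≤ 75 → Commercial License not required.
7. seating 152 < 154; operates a retail storefront → Compliance Registration required.
8. manufactures goods on the premises; employees 62 < 96 → Light Manufacturing Registration not required.
9. employees 62 > 53 → Commercial Certificate not required.
10. employees 62 < 65; years in business 12 < 29 → Commercial Authorization required.

Commercial Authorization, Compliance Registration, Operating Authorization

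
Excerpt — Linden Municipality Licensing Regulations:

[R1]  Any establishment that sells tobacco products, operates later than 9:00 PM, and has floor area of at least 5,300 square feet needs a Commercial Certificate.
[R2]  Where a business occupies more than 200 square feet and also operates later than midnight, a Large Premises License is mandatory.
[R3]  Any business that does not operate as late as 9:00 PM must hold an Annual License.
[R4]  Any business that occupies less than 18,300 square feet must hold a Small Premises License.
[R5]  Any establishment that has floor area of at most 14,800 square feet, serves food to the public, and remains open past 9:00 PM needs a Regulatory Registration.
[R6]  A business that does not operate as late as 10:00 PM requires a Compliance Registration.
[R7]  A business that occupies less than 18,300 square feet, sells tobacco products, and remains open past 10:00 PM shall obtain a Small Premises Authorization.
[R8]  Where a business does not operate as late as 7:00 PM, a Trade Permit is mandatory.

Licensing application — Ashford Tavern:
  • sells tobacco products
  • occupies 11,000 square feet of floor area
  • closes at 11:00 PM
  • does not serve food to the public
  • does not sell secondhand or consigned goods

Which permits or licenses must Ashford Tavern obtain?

Commercial Certificate, Small Premises Authorization, Small Premises License

[R1] sells tobacco products; closes 11:00 PM, after 9:00 PM; floor area 11,000 square feet ≥ 5,300 square feet → Commercial Certificate required.
[R2] floor area 11,000 square feet > 200 square feet; closes 11:00 PM, at/before midnight → Large Premises License not required.
[R3] closes 11:00 PM, after 9:00 PM → Annual License not required.
[R4] floor area 11,000 square feet < 18,300 square feet → Small Premises License required.
[R5] floor area 11,000 square feet ≤ 14,800 square feet; does not serve food to the public; closes 11:00 PM, after 9:00 PM → Regulatory Registration not required.
[R6] closes 11:00 PM, after 10:00 PM → Compliance Registration not required.
[R7] floor area 11,000 square feet < 18,300 square feet; sells tobacco products; closes 11:00 PM, after 10:00 PM → Small Premises Authorization required.
[R8] closes 11:00 PM, after 7:00 PM → Trade Permit not required.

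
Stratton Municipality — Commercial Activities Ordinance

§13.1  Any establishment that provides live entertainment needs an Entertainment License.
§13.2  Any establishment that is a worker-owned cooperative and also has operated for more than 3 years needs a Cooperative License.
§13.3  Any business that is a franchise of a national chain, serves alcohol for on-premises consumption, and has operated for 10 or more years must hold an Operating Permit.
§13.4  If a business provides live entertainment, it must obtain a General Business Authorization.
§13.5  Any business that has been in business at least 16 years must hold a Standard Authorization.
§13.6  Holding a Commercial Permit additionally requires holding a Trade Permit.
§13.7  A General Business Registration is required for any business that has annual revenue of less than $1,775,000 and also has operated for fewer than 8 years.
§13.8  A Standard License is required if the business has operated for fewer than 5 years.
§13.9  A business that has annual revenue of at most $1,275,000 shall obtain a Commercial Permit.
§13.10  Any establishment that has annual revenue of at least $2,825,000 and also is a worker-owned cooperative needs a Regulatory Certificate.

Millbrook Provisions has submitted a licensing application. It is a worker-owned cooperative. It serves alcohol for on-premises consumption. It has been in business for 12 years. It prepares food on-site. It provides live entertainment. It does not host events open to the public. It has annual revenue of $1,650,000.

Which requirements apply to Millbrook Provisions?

Cooperative License, Entertainment License, General Business Authorization

§13.1 provides live entertainment → Entertainment License required.
§13.2 is a worker-owned cooperative; years in business 12 > 3 → Cooperative License required.
§13.3 is a worker-owned cooperative (not: is a franchise of a national chain); serves alcohol for on-premises consumption; years in business 12 ≥ 10 → Operating Permit not required.
§13.4 provides live entertainment → General Business Authorization required.
§13.5 years in business 12 < 16 → Standard Authorization not required.
§13.6 Commercial Permit is not required → no effect.
§13.7 revenue $1,650,000 < $1,775,000; years in business 12 ≥ 8 → General Business Registration not required.
§13.8 years in business 12 ≥ 5 → Standard License not required.
§13.9 revenue $1,650,000 > $1,275,000 → Commercial Permit not required.
§13.10 revenue $1,650,000 < $2,825,000; is a worker-owned cooperative → Regulatory Certificate not required.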